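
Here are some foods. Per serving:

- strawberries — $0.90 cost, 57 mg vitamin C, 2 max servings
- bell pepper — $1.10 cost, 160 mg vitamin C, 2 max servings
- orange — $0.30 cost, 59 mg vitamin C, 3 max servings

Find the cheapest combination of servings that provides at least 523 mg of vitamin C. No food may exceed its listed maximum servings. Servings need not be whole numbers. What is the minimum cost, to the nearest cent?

$3.51

Cost per mg of vitamin C: orange $0.0051, bell pepper $0.0069, strawberries $0.0158.
Take 3 servings of orange: +177.0 mg vitamin C for $0.90 (total $0.90, still need 346.0 mg).
Take 2 servings of bell pepper: +320.0 mg vitamin C for $2.20 (total $3.10, still need 26.0 mg).
Take 0.4561 servings of strawberries: +26.0 mg vitamin C for $0.41 (total $3.51, still need 0.0 mg).
Filling from the cheapest source first is optimal under one linear minimum: $3.51.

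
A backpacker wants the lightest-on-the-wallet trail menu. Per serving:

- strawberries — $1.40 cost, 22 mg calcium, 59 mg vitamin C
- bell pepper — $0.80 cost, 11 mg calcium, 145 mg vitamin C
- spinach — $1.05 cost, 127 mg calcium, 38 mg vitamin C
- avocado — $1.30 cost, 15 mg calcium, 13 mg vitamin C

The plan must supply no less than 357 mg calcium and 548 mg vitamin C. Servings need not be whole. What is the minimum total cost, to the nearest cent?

$5.16

This is a tiny linear program; its minimum lies at a vertex of the feasible set. List the vertices and price them.
strawberries only: max(357/22, 548/59) = 16.23 servings → $22.72.
bell pepper only: max(357/11, 548/145) = 32.45 servings → $25.96.
spinach only: max(357/127, 548/38) = 14.42 servings → $15.14.
avocado only: max(357/15, 548/13) = 42.15 servings → $54.80.
strawberries + bell pepper: the both-tight solution has a negative serving — not a feasible corner.
strawberries + spinach with both tight: 8.417 servings and 1.353 servings → $13.20.
strawberries + avocado with both tight: 5.975 servings and 15.04 servings → $27.91.
bell pepper + spinach with both tight: 3.113 servings and 2.541 servings → $5.16.
bell pepper + avocado with both tight: 1.761 servings and 22.51 servings → $30.67.
spinach + avocado: the both-tight solution has a negative serving — not a feasible corner.
So the least-cost plan costs $5.16.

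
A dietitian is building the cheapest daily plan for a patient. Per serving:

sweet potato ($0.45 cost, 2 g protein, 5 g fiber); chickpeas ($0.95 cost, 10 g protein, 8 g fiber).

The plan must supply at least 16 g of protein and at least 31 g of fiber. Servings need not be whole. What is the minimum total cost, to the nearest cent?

With two linear requirements the optimum uses one or two foods; enumerate the corners.
sweet potato only: max(16/2, 31/5) = 8 servings → $3.60.
chickpeas only: max(16/10, 31/8) = 3.875 servings → $3.68.
sweet potato + chickpeas with both tight: 5.353 servings and 0.5294 servings → $2.91.
Cheapest feasible corner: $2.91.

$2.91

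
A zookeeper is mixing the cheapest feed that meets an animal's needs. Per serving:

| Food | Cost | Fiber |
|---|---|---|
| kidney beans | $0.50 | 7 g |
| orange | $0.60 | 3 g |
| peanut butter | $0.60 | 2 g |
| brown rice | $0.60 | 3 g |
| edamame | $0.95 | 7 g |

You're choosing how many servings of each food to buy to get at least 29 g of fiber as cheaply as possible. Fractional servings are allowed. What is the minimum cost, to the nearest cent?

$2.07

Cost per g of fiber: kidney beans $0.0714, edamame $0.1357, orange $0.2000, brown rice $0.2000, peanut butter $0.3000.
With no serving limits, use only kidney beans: 29 g / 7 g = 4.143 servings × $0.50 = $2.07.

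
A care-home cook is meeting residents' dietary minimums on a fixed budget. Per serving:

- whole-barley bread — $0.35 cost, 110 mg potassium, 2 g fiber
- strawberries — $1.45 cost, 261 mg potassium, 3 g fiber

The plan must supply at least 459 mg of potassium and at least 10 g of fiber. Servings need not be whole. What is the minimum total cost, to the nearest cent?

Two binding constraints pin down two serving amounts, so the optimal mix uses at most two foods. The candidates are each food alone (scaled to the tighter of potassium/fiber) and each pair with both constraints tight.
whole-barley bread only: max(459/110, 10/2) = 5 servings → $1.75.
strawberries only: max(459/261, 10/3) = 3.333 servings → $4.83.
whole-barley bread + strawberries: the both-tight solution has a negative serving — not a feasible corner.
Cheapest feasible corner: $1.75.

$1.75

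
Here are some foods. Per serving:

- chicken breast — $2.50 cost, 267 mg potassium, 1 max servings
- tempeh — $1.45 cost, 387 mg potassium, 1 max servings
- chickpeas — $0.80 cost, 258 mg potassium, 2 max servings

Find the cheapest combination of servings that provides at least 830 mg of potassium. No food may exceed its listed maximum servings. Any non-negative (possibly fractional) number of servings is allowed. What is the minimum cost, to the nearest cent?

Cost per mg of potassium: chickpeas $0.0031, tempeh $0.0037, chicken breast $0.0094.
Take 2 servings of chickpeas: +516.0 mg potassium for $1.60 (total $1.60, still need 314.0 mg).
Take 0.8114 servings of tempeh: +314.0 mg potassium for $1.18 (total $2.78, still need 0.0 mg).
Filling from the cheapest source first is optimal under one linear minimum: $2.78.

$2.78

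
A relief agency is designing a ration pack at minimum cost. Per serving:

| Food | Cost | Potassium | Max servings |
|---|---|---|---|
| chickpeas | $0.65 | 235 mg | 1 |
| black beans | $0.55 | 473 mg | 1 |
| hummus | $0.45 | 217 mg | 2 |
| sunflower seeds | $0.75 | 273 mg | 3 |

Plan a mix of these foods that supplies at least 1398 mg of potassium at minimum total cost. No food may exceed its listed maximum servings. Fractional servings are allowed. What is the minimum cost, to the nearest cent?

$2.80

Cost per mg of potassium: black beans $0.0012, hummus $0.0021, sunflower seeds $0.0027, chickpeas $0.0028.
Take 1 serving of black beans: +473.0 mg potassium for $0.55 (total $0.55, still need 925.0 mg).
Take 2 servings of hummus: +434.0 mg potassium for $0.90 (total $1.45, still need 491.0 mg).
Take 1.799 servings of sunflower seeds: +491.0 mg potassium for $1.35 (total $2.80, still need 0.0 mg).
Greedy by cheapest-per-mg is optimal for a single linear constraint, so the minimum cost is $2.80.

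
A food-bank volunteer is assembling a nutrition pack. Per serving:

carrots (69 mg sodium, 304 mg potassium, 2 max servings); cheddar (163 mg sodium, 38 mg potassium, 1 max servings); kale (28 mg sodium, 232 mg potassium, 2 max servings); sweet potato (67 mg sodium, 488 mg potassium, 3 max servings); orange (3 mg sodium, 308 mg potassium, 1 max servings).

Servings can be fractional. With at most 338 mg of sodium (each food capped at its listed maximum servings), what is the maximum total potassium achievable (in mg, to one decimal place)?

2579.7 mg

Potassium per mg sodium: orange 102.7, kale 8.286, sweet potato 7.284, carrots 4.406, cheddar 0.2331.
Take 1 serving of orange: uses 3 mg sodium, +308.0 mg potassium (running total 308.0 mg).
Take 2 servings of kale: uses 56 mg sodium, +464.0 mg potassium (running total 772.0 mg).
Take 3 servings of sweet potato: uses 201 mg sodium, +1464.0 mg potassium (running total 2236.0 mg).
Take 1.13 servings of carrots: uses 78 mg sodium, +343.7 mg potassium (running total 2579.7 mg).
Filling greedily by potassium-per-mg sodium is optimal for one linear limit, giving 2579.7 mg.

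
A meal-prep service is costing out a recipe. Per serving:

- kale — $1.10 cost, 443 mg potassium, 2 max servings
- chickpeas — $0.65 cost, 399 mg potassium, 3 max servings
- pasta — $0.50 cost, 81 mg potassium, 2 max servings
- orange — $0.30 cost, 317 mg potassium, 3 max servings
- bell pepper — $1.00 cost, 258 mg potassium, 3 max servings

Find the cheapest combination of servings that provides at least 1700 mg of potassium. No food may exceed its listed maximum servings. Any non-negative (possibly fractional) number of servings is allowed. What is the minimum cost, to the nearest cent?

Cost per mg of potassium: orange $0.0009, chickpeas $0.0016, kale $0.0025, bell pepper $0.0039, pasta $0.0062.
Take 3 servings of orange: +951.0 mg potassium for $0.90 (total $0.90, still need 749.0 mg).
Take 1.877 servings of chickpeas: +749.0 mg potassium for $1.22 (total $2.12, still need 0.0 mg).
Greedy by cheapest-per-mg is optimal for a single linear constraint, so the minimum cost is $2.12.

$2.12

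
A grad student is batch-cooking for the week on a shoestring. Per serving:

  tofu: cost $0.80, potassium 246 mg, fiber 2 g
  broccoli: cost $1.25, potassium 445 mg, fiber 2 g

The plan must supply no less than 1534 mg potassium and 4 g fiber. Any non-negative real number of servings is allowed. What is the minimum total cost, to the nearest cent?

$4.31

A basic optimal solution has at most two foods positive. Try each food alone and each pair with both targets met exactly.
tofu only: max(1534/246, 4/2) = 6.236 servings → $4.99.
broccoli only: max(1534/445, 4/2) = 3.447 servings → $4.31.
tofu + broccoli: the both-tight solution has a negative serving — not a feasible corner.
Cheapest feasible corner: $4.31.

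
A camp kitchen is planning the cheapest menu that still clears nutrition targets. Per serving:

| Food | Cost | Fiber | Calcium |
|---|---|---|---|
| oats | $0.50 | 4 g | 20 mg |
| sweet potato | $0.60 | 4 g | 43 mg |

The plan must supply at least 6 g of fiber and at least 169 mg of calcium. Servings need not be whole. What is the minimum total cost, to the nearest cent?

This is a tiny linear program; its minimum lies at a vertex of the feasible set. List the vertices and price them.
oats only: max(6/4, 169/20) = 8.45 servings → $4.22.
sweet potato only: max(6/4, 169/43) = 3.93 servings → $2.36.
oats + sweet potato: intersection lies outside the first quadrant.
So the least-cost plan costs $2.36.

$2.36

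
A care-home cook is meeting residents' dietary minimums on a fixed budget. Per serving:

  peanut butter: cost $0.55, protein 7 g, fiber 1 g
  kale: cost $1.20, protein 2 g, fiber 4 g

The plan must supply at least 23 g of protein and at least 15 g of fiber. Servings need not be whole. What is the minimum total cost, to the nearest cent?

$5.10

peanut butter only: max(23/7, 15/1) = 15 servings → $8.25.
kale only: max(23/2, 15/4) = 11.5 servings → $13.80.
peanut butter + kale with both tight: 2.385 servings and 3.154 servings → $5.10.
So the least-cost plan costs $5.10.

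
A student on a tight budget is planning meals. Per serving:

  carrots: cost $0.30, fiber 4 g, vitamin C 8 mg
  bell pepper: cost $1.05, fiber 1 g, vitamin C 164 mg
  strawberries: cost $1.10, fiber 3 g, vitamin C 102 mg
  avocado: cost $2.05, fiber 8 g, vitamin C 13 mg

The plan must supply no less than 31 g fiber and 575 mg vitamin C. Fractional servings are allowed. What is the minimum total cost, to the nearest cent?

Minimising a linear cost over {fiber ≥ 31, vitamin C ≥ 575, servings ≥ 0} — the optimum is at a vertex, using one or two foods.
carrots only: max(31/4, 575/8) = 71.88 servings → $21.56.
bell pepper only: max(31/1, 575/164) = 31 servings → $32.55.
strawberries only: max(31/3, 575/102) = 10.33 servings → $11.37.
avocado only: max(31/8, 575/13) = 44.23 servings → $90.67.
carrots + bell pepper with both tight: 6.958 servings and 3.167 servings → $5.41.
carrots + strawberries with both tight: 3.742 servings and 5.344 servings → $7.00.
carrots + avocado with both targets exact would need a negative amount; discard.
bell pepper + strawberries: intersection lies outside the first quadrant.
bell pepper + avocado with both tight: 3.231 servings and 3.471 servings → $10.51.
strawberries + avocado with both tight: 5.402 servings and 1.849 servings → $9.73.
Cheapest feasible corner: $5.41.

$5.41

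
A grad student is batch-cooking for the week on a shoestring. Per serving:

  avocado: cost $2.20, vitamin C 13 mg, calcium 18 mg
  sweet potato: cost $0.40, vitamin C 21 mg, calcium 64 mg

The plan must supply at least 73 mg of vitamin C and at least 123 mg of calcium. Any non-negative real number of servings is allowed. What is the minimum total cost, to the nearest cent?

$1.39

For a min-cost LP with two ≥-constraints, a basic feasible solution has at most two positive variables.
avocado only: max(73/13, 123/18) = 6.833 servings → $15.03.
sweet potato only: max(73/21, 123/64) = 3.476 servings → $1.39.
avocado + sweet potato with both tight: 4.601 servings and 0.6278 servings → $10.37.
The minimum over all feasible corners is $1.39.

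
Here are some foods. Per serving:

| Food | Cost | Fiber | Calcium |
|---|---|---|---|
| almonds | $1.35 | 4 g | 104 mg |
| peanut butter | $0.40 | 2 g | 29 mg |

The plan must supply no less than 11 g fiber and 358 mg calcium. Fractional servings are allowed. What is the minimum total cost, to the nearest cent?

almonds only: max(11/4, 358/104) = 3.442 servings → $4.65.
peanut butter only: max(11/2, 358/29) = 12.34 servings → $4.94.
almonds + peanut butter with both targets exact would need a negative amount; discard.
So the least-cost plan costs $4.65.

$4.65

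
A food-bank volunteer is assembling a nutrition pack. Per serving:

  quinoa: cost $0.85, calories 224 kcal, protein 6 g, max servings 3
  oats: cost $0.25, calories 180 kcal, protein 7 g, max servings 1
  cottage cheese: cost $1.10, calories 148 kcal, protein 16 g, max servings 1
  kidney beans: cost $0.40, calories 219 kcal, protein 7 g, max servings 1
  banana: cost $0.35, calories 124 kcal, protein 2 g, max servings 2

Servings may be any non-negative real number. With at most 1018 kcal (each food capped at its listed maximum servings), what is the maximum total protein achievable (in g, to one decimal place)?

42.6 g

Protein per kcal: cottage cheese 0.1081, oats 0.03889, kidney beans 0.03196, quinoa 0.02679, banana 0.01613.
Take 1 serving of cottage cheese: uses 148 kcal, +16.0 g protein (running total 16.0 g).
Take 1 serving of oats: uses 180 kcal, +7.0 g protein (running total 23.0 g).
Take 1 serving of kidney beans: uses 219 kcal, +7.0 g protein (running total 30.0 g).
Take 2.103 servings of quinoa: uses 471 kcal, +12.6 g protein (running total 42.6 g).
Filling greedily by protein-per-kcal is optimal for one linear limit, giving 42.6 g.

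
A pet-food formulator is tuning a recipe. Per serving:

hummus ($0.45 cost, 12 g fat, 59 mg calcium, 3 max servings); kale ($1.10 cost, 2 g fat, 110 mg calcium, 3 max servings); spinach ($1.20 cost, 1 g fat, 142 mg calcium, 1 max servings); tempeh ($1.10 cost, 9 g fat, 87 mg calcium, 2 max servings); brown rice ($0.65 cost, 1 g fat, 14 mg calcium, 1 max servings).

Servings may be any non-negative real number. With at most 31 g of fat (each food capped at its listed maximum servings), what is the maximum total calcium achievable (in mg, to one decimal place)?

684.6 mg

Calcium per g fat: spinach 142, kale 55, brown rice 14, tempeh 9.667, hummus 4.917.
Take 1 serving of spinach: uses 1 g fat, +142.0 mg calcium (running total 142.0 mg).
Take 3 servings of kale: uses 6 g fat, +330.0 mg calcium (running total 472.0 mg).
Take 1 serving of brown rice: uses 1 g fat, +14.0 mg calcium (running total 486.0 mg).
Take 2 servings of tempeh: uses 18 g fat, +174.0 mg calcium (running total 660.0 mg).
Take 0.4167 servings of hummus: uses 5 g fat, +24.6 mg calcium (running total 684.6 mg).
Filling greedily by calcium-per-g fat is optimal for one linear limit, giving 684.6 mg.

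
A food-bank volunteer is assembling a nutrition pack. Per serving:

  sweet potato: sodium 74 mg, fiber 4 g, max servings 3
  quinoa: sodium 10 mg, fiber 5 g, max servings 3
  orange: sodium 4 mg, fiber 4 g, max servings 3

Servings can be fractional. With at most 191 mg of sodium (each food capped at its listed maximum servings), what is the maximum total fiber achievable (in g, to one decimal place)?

Fiber per mg sodium: orange 1, quinoa 0.5, sweet potato 0.05405.
Take 3 servings of orange: uses 12 mg sodium, +12.0 g fiber (running total 12.0 g).
Take 3 servings of quinoa: uses 30 mg sodium, +15.0 g fiber (running total 27.0 g).
Take 2.014 servings of sweet potato: uses 149 mg sodium, +8.1 g fiber (running total 35.1 g).
Filling greedily by fiber-per-mg sodium is optimal for one linear limit, giving 35.1 g.

35.1 g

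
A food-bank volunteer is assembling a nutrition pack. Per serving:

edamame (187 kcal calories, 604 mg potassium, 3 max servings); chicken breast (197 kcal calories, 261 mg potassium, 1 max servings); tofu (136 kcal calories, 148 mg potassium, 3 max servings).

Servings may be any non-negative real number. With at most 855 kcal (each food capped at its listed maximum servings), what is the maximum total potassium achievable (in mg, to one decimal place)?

2178.6 mg

Potassium per kcal: edamame 3.23, chicken breast 1.325, tofu 1.088.
Take 3 servings of edamame: uses 561 kcal, +1812.0 mg potassium (running total 1812.0 mg).
Take 1 serving of chicken breast: uses 197 kcal, +261.0 mg potassium (running total 2073.0 mg).
Take 0.7132 servings of tofu: uses 97 kcal, +105.6 mg potassium (running total 2178.6 mg).
Greedy by best ratio exhausts the calories allowance optimally: 2178.6 mg.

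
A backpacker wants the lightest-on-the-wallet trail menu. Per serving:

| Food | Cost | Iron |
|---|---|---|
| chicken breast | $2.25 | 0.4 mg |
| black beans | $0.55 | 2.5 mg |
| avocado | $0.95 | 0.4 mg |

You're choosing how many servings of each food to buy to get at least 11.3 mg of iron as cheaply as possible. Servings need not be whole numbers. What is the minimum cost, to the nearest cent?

$2.49

Cost per mg of iron: black beans $0.2200, avocado $2.3750, chicken breast $5.6250.
With no serving limits, use only black beans: 11.3 mg / 2.5 mg = 4.52 servings × $0.55 = $2.49.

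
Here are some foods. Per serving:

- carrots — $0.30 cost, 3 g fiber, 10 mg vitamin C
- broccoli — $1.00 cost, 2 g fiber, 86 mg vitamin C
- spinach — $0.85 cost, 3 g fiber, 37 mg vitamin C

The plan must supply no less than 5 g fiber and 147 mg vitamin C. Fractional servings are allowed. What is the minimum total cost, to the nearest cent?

Two binding constraints pin down two serving amounts, so the optimal mix uses at most two foods. The candidates are each food alone (scaled to the tighter of fiber/vitamin C) and each pair with both constraints tight.
carrots only: max(5/3, 147/10) = 14.7 servings → $4.41.
broccoli only: max(5/2, 147/86) = 2.5 servings → $2.50.
spinach only: max(5/3, 147/37) = 3.973 servings → $3.38.
carrots + broccoli with both tight: 0.5714 servings and 1.643 servings → $1.81.
carrots + spinach: the both-tight solution has a negative serving — not a feasible corner.
broccoli + spinach with both tight: 1.391 servings and 0.7391 servings → $2.02.
Cheapest feasible corner: $1.81.

$1.81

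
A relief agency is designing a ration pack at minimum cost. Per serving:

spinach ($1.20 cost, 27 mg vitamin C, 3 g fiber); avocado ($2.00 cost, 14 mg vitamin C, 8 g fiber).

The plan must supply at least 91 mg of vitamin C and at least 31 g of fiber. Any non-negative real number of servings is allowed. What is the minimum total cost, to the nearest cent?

$8.51

A basic optimal solution has at most two foods positive. Try each food alone and each pair with both targets met exactly.
spinach only: max(91/27, 31/3) = 10.33 servings → $12.40.
avocado only: max(91/14, 31/8) = 6.5 servings → $13.00.
spinach + avocado with both tight: 1.69 servings and 3.241 servings → $8.51.
Cheapest feasible corner: $8.51.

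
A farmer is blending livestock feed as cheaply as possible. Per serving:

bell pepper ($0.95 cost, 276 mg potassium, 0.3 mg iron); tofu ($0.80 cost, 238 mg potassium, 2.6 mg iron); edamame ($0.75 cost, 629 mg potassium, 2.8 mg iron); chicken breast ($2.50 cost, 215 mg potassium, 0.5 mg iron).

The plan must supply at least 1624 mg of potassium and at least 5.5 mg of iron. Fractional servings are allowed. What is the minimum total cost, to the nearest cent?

At the optimum either one food covers both requirements or two foods hit both targets exactly; no other combination can be cheaper.
bell pepper only: max(1624/276, 5.5/0.3) = 18.33 servings → $17.42.
tofu only: max(1624/238, 5.5/2.6) = 6.824 servings → $5.46.
edamame only: max(1624/629, 5.5/2.8) = 2.582 servings → $1.94.
chicken breast only: max(1624/215, 5.5/0.5) = 11 servings → $27.50.
bell pepper + tofu with both tight: 4.509 servings and 1.595 servings → $5.56.
bell pepper + edamame with both tight: 1.862 servings and 1.765 servings → $3.09.
bell pepper + chicken breast: the both-tight solution has a negative serving — not a feasible corner.
tofu + edamame: the both-tight solution has a negative serving — not a feasible corner.
tofu + chicken breast with both tight: 0.842 servings and 6.621 servings → $17.23.
edamame + chicken breast with both tight: 1.289 servings and 3.783 servings → $10.42.
The minimum over all feasible corners is $1.94.

$1.94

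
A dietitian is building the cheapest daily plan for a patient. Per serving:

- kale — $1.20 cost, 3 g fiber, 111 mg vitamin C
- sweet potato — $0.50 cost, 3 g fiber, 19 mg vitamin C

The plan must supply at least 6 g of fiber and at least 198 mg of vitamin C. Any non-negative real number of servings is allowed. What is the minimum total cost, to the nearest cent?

$2.22

Check every corner: each single food scaled to meet both minima, and each pair solved so both constraints bind.
kale only: max(6/3, 198/111) = 2 servings → $2.40.
sweet potato only: max(6/3, 198/19) = 10.42 servings → $5.21.
kale + sweet potato with both tight: 1.739 servings and 0.2609 servings → $2.22.
Cheapest feasible corner: $2.22.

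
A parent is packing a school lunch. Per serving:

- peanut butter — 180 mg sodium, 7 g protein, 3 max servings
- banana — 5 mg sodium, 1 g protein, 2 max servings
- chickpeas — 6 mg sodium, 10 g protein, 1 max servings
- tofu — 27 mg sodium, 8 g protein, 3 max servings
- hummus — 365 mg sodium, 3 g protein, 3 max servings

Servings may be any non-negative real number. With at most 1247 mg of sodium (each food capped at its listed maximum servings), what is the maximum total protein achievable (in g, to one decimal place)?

62.0 g

Protein per mg sodium: chickpeas 1.667, tofu 0.2963, banana 0.2, peanut butter 0.03889, hummus 0.008219.
Take 1 serving of chickpeas: uses 6 mg sodium, +10.0 g protein (running total 10.0 g).
Take 3 servings of tofu: uses 81 mg sodium, +24.0 g protein (running total 34.0 g).
Take 2 servings of banana: uses 10 mg sodium, +2.0 g protein (running total 36.0 g).
Take 3 servings of peanut butter: uses 540 mg sodium, +21.0 g protein (running total 57.0 g).
Take 1.671 servings of hummus: uses 610 mg sodium, +5.0 g protein (running total 62.0 g).
Filling greedily by protein-per-mg sodium is optimal for one linear limit, giving 62.0 g.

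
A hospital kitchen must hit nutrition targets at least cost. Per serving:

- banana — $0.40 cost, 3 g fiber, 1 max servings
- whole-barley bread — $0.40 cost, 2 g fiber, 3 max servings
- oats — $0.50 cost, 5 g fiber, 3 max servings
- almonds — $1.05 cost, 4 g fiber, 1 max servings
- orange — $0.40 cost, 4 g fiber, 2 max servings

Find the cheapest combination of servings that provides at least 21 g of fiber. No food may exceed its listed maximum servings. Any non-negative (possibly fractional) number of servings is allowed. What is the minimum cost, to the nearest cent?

Cost per g of fiber: oats $0.1000, orange $0.1000, banana $0.1333, whole-barley bread $0.2000, almonds $0.2625.
Take 3 servings of oats: +15.0 g fiber for $1.50 (total $1.50, still need 6.0 g).
Take 1.5 servings of orange: +6.0 g fiber for $0.60 (total $2.10, still need 0.0 g).
Greedy by cheapest-per-g is optimal for a single linear constraint, so the minimum cost is $2.10.

$2.10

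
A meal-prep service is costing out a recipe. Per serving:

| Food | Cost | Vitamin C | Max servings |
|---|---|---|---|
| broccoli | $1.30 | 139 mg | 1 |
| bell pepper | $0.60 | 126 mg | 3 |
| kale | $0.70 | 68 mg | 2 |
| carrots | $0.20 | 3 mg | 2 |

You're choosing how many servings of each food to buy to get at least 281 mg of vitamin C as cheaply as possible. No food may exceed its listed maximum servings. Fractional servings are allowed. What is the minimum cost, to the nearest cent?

Cost per mg of vitamin C: bell pepper $0.0048, broccoli $0.0094, kale $0.0103, carrots $0.0667.
Take 2.23 servings of bell pepper: +281.0 mg vitamin C for $1.34 (total $1.34, still need 0.0 mg).
Filling from the cheapest source first is optimal under one linear minimum: $1.34.

$1.34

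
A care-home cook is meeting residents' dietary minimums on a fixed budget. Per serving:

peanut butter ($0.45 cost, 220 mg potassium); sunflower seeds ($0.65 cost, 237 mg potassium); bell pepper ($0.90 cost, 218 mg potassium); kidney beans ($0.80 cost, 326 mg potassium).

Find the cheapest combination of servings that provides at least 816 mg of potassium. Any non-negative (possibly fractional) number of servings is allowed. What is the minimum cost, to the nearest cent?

Cost per mg of potassium: peanut butter $0.0020, kidney beans $0.0025, sunflower seeds $0.0027, bell pepper $0.0041.
With no serving limits, use only peanut butter: 816 mg / 220 mg = 3.709 servings × $0.45 = $1.67.

$1.67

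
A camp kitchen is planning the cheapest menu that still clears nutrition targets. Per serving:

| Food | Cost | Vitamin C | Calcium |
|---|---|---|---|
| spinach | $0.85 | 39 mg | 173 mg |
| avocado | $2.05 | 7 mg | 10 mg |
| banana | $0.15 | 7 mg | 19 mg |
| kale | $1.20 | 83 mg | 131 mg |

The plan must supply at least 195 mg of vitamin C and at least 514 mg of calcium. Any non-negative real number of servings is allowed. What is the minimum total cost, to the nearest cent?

Check every corner: each single food scaled to meet both minima, and each pair solved so both constraints bind.
spinach only: max(195/39, 514/173) = 5 servings → $4.25.
avocado only: max(195/7, 514/10) = 51.4 servings → $105.37.
banana only: max(195/7, 514/19) = 27.86 servings → $4.18.
kale only: max(195/83, 514/131) = 3.924 servings → $4.71.
spinach + avocado with both tight: 2.007 servings and 16.67 servings → $35.89.
spinach + banana with both targets exact would need a negative amount; discard.
spinach + kale with both tight: 1.85 servings and 1.48 servings → $3.35.
avocado + banana with both tight: 1.698 servings and 26.16 servings → $7.41.
avocado + kale: intersection lies outside the first quadrant.
banana + kale with both tight: 25.93 servings and 0.1621 servings → $4.08.
So the least-cost plan costs $3.35.

$3.35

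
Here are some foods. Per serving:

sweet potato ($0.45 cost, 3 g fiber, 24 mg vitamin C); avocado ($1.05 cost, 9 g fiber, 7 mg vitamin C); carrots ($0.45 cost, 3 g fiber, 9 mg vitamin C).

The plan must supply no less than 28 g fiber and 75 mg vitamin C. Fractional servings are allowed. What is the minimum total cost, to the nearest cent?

$3.51

Check every corner: each single food scaled to meet both minima, and each pair solved so both constraints bind.
sweet potato only: max(28/3, 75/24) = 9.333 servings → $4.20.
avocado only: max(28/9, 75/7) = 10.71 servings → $11.25.
carrots only: max(28/3, 75/9) = 9.333 servings → $4.20.
sweet potato + avocado with both tight: 2.456 servings and 2.292 servings → $3.51.
sweet potato + carrots: intersection lies outside the first quadrant.
avocado + carrots with both tight: 0.45 servings and 7.983 servings → $4.07.
So the least-cost plan costs $3.51.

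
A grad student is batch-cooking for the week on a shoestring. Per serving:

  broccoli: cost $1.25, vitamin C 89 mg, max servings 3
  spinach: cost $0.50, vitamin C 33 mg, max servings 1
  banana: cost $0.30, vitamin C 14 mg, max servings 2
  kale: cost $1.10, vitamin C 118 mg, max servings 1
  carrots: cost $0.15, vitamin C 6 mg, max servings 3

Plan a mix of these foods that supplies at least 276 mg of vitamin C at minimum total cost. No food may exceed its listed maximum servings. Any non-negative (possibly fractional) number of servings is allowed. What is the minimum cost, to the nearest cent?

$3.32

Cost per mg of vitamin C: kale $0.0093, broccoli $0.0140, spinach $0.0152, banana $0.0214, carrots $0.0250.
Take 1 serving of kale: +118.0 mg vitamin C for $1.10 (total $1.10, still need 158.0 mg).
Take 1.775 servings of broccoli: +158.0 mg vitamin C for $2.22 (total $3.32, still need 0.0 mg).
Greedy by cheapest-per-mg is optimal for a single linear constraint, so the minimum cost is $3.32.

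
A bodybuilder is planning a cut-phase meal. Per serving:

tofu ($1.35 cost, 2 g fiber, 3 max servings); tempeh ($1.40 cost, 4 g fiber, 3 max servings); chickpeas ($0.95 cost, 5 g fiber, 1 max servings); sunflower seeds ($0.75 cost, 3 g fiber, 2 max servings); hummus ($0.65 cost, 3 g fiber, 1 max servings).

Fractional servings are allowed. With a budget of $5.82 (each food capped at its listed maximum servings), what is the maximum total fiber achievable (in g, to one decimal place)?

21.8 g

Fiber per dollar: chickpeas 5.263, hummus 4.615, sunflower seeds 4, tempeh 2.857, tofu 1.481.
Take 1 serving of chickpeas: spends $0.95, +5.0 g fiber (running total 5.0 g).
Take 1 serving of hummus: spends $0.65, +3.0 g fiber (running total 8.0 g).
Take 2 servings of sunflower seeds: spends $1.50, +6.0 g fiber (running total 14.0 g).
Take 1.943 servings of tempeh: spends $2.72, +7.8 g fiber (running total 21.8 g).
Greedy by best ratio exhausts the cost allowance optimally: 21.8 g.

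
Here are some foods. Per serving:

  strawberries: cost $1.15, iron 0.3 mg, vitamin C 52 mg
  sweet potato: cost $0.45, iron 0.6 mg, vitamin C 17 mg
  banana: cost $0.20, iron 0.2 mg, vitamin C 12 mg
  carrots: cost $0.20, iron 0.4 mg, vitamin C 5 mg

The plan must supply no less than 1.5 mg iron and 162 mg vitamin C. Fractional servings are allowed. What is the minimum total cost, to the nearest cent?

Compare the cost at each extreme point of the feasible region.
strawberries only: max(1.5/0.3, 162/52) = 5 servings → $5.75.
sweet potato only: max(1.5/0.6, 162/17) = 9.529 servings → $4.29.
banana only: max(1.5/0.2, 162/12) = 13.5 servings → $2.70.
carrots only: max(1.5/0.4, 162/5) = 32.4 servings → $6.48.
strawberries + sweet potato with both tight: 2.747 servings and 1.126 servings → $3.67.
strawberries + banana with both tight: 2.118 servings and 4.324 servings → $3.30.
strawberries + carrots with both tight: 2.969 servings and 1.523 servings → $3.72.
sweet potato + banana: intersection lies outside the first quadrant.
sweet potato + carrots: the both-tight solution has a negative serving — not a feasible corner.
banana + carrots: the both-tight solution has a negative serving — not a feasible corner.
Cheapest feasible corner: $2.70.

$2.70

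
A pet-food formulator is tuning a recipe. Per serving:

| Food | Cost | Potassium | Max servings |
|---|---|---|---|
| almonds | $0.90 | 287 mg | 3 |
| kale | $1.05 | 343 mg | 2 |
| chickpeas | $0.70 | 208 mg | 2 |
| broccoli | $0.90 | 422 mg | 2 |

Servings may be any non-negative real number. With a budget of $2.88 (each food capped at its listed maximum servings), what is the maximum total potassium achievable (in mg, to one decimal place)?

Potassium per dollar: broccoli 468.9, kale 326.7, almonds 318.9, chickpeas 297.1.
Take 2 servings of broccoli: spends $1.80, +844.0 mg potassium (running total 844.0 mg).
Take 1.029 servings of kale: spends $1.08, +352.8 mg potassium (running total 1196.8 mg).
Greedy by best ratio exhausts the cost allowance optimally: 1196.8 mg.

1196.8 mg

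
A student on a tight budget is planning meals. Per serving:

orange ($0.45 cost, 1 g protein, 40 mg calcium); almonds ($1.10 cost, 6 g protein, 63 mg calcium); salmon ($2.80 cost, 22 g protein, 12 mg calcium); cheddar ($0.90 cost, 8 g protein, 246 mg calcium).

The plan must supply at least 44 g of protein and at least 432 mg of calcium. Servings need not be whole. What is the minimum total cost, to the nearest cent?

Minimising a linear cost over {protein ≥ 44, calcium ≥ 432, servings ≥ 0} — the optimum is at a vertex, using one or two foods.
orange only: max(44/1, 432/40) = 44 servings → $19.80.
almonds only: max(44/6, 432/63) = 7.333 servings → $8.07.
salmon only: max(44/22, 432/12) = 36 servings → $100.80.
cheddar only: max(44/8, 432/246) = 5.5 servings → $4.95.
orange + almonds: the both-tight solution has a negative serving — not a feasible corner.
orange + salmon with both tight: 10.34 servings and 1.53 servings → $8.94.
orange + cheddar: the both-tight solution has a negative serving — not a feasible corner.
almonds + salmon with both tight: 6.831 servings and 0.137 servings → $7.90.
almonds + cheddar: intersection lies outside the first quadrant.
salmon + cheddar with both tight: 1.386 servings and 1.688 servings → $5.40.
So the least-cost plan costs $4.95.

$4.95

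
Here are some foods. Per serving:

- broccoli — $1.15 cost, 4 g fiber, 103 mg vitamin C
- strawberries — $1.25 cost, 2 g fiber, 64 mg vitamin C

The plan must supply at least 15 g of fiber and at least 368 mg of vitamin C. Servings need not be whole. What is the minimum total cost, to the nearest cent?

$4.31

Minimising a linear cost over {fiber ≥ 15, vitamin C ≥ 368, servings ≥ 0} — the optimum is at a vertex, using one or two foods.
broccoli only: max(15/4, 368/103) = 3.75 servings → $4.31.
strawberries only: max(15/2, 368/64) = 7.5 servings → $9.38.
broccoli + strawberries: the both-tight solution has a negative serving — not a feasible corner.
The minimum over all feasible corners is $4.31.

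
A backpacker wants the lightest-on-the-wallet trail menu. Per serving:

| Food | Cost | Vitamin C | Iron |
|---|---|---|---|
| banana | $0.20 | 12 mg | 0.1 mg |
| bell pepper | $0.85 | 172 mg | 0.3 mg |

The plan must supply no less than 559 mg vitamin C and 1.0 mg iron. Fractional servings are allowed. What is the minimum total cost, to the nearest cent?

$2.81

Compare the cost at each extreme point of the feasible region.
banana only: max(559/12, 1.0/0.1) = 46.58 servings → $9.32.
bell pepper only: max(559/172, 1.0/0.3) = 3.333 servings → $2.83.
banana + bell pepper with both tight: 0.3162 servings and 3.228 servings → $2.81.
The minimum over all feasible corners is $2.81.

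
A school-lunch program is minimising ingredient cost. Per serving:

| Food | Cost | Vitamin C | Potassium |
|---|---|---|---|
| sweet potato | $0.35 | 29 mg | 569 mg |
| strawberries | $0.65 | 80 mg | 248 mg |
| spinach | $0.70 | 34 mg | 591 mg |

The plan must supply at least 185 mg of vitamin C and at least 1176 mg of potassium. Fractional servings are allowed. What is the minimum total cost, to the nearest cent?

$1.65

This is a tiny linear program; its minimum lies at a vertex of the feasible set. List the vertices and price them.
sweet potato only: max(185/29, 1176/569) = 6.379 servings → $2.23.
strawberries only: max(185/80, 1176/248) = 4.742 servings → $3.08.
spinach only: max(185/34, 1176/591) = 5.441 servings → $3.81.
sweet potato + strawberries with both tight: 1.258 servings and 1.857 servings → $1.65.
sweet potato + spinach: intersection lies outside the first quadrant.
strawberries + spinach with both tight: 1.785 servings and 1.241 servings → $2.03.
Cheapest feasible corner: $1.65.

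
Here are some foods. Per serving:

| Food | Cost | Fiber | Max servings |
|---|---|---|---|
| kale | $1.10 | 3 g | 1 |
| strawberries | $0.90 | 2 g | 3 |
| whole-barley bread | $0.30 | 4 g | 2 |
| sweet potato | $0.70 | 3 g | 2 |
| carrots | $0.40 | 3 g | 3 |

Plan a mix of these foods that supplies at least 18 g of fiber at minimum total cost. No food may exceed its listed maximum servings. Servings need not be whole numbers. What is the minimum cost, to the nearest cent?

Cost per g of fiber: whole-barley bread $0.0750, carrots $0.1333, sweet potato $0.2333, kale $0.3667, strawberries $0.4500.
Take 2 servings of whole-barley bread: +8.0 g fiber for $0.60 (total $0.60, still need 10.0 g).
Take 3 servings of carrots: +9.0 g fiber for $1.20 (total $1.80, still need 1.0 g).
Take 0.3333 servings of sweet potato: +1.0 g fiber for $0.23 (total $2.03, still need 0.0 g).
Filling from the cheapest source first is optimal under one linear minimum: $2.03.

$2.03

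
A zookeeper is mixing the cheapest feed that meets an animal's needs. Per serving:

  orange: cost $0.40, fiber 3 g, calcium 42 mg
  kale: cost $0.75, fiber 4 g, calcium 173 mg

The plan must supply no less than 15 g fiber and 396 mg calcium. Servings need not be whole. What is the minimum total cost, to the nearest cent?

$2.34

Compare the cost at each extreme point of the feasible region.
orange only: max(15/3, 396/42) = 9.429 servings → $3.77.
kale only: max(15/4, 396/173) = 3.75 servings → $2.81.
orange + kale with both tight: 2.88 servings and 1.59 servings → $2.34.
The minimum over all feasible corners is $2.34.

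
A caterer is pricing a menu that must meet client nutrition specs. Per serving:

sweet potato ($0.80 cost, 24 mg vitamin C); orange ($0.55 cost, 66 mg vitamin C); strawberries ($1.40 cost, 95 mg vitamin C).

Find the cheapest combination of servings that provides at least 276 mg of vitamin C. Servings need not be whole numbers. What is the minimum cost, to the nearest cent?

Cost per mg of vitamin C: orange $0.0083, strawberries $0.0147, sweet potato $0.0333.
With no serving limits, use only orange: 276 mg / 66 mg = 4.182 servings × $0.55 = $2.30.

$2.30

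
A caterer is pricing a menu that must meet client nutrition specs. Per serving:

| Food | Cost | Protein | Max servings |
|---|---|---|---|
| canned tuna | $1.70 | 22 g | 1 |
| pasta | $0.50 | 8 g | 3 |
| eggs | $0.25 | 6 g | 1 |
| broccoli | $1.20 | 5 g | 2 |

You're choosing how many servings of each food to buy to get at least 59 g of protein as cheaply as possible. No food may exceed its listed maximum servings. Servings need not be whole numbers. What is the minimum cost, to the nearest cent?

$5.13

Cost per g of protein: eggs $0.0417, pasta $0.0625, canned tuna $0.0773, broccoli $0.2400.
Take 1 serving of eggs: +6.0 g protein for $0.25 (total $0.25, still need 53.0 g).
Take 3 servings of pasta: +24.0 g protein for $1.50 (total $1.75, still need 29.0 g).
Take 1 serving of canned tuna: +22.0 g protein for $1.70 (total $3.45, still need 7.0 g).
Take 1.4 servings of broccoli: +7.0 g protein for $1.68 (total $5.13, still need 0.0 g).
Filling from the cheapest source first is optimal under one linear minimum: $5.13.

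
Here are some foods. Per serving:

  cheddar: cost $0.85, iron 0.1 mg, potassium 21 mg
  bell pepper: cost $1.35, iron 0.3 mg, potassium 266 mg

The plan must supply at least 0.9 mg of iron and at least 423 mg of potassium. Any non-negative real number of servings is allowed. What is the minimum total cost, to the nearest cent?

cheddar only: max(0.9/0.1, 423/21) = 20.14 servings → $17.12.
bell pepper only: max(0.9/0.3, 423/266) = 3 servings → $4.05.
cheddar + bell pepper with both tight: 5.542 servings and 1.153 servings → $6.27.
So the least-cost plan costs $4.05.

$4.05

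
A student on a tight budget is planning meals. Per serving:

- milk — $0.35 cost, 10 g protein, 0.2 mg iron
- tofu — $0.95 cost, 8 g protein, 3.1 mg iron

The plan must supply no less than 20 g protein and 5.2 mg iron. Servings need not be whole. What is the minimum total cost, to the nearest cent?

Compare the cost at each extreme point of the feasible region.
milk only: max(20/10, 5.2/0.2) = 26 servings → $9.10.
tofu only: max(20/8, 5.2/3.1) = 2.5 servings → $2.38.
milk + tofu with both tight: 0.6939 servings and 1.633 servings → $1.79.
Cheapest feasible corner: $1.79.

$1.79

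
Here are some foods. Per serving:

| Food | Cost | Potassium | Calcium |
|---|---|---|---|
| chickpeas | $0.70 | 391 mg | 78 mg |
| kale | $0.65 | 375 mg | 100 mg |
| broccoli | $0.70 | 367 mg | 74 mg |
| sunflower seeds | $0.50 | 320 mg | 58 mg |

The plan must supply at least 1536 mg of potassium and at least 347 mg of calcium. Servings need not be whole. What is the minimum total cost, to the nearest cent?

Check every corner: each single food scaled to meet both minima, and each pair solved so both constraints bind.
chickpeas only: max(1536/391, 347/78) = 4.449 servings → $3.11.
kale only: max(1536/375, 347/100) = 4.096 servings → $2.66.
broccoli only: max(1536/367, 347/74) = 4.689 servings → $3.28.
sunflower seeds only: max(1536/320, 347/58) = 5.983 servings → $2.99.
chickpeas + kale with both tight: 2.383 servings and 1.611 servings → $2.72.
chickpeas + broccoli with both targets exact would need a negative amount; discard.
chickpeas + sunflower seeds with both targets exact would need a negative amount; discard.
kale + broccoli with both tight: 1.529 servings and 2.623 servings → $2.83.
kale + sunflower seeds with both tight: 2.142 servings and 2.29 servings → $2.54.
broccoli + sunflower seeds: intersection lies outside the first quadrant.
Cheapest feasible corner: $2.54.

$2.54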